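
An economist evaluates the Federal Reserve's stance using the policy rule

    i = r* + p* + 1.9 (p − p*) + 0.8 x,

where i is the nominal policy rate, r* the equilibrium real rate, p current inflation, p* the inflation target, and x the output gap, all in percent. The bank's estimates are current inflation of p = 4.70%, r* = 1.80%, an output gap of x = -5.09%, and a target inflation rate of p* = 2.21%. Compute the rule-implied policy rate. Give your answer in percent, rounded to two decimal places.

i = 1.80 + 2.21 + 1.9 × (4.70 − 2.21) + 0.8 × (-5.09)
   = 1.80 + 2.21 + 4.731 − 4.072 = 4.67

4.67%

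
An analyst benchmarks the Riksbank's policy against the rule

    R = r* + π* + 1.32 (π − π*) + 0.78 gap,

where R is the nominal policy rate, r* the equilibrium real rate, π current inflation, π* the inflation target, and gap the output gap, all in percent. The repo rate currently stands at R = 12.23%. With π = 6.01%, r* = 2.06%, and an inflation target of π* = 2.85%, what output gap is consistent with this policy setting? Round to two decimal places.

0.78 gap = 12.23 − 2.06 − 2.85 − 1.32 × (6.01 − 2.85) = 3.1488
gap = 3.1488 / 0.78 = 4.04

4.04%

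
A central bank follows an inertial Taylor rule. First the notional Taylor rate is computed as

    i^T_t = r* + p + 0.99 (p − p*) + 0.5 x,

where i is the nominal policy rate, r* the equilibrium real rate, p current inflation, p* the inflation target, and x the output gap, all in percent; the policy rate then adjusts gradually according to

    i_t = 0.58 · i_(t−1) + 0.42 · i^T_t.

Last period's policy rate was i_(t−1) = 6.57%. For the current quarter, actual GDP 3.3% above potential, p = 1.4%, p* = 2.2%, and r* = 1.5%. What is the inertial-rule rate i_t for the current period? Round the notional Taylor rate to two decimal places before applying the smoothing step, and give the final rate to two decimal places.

5.39%

Output 3.3% above potential → x = 3.3.
i^T_t = 1.5 + 1.4 + 0.99 × (1.4 − 2.2) + 0.5 × 3.3
   = 1.5 + 1.4 − 0.792 + 1.65 = 3.76
i_t = 0.58 × 6.57 + 0.42 × 3.76 = 3.8106 + 1.5792 = 5.39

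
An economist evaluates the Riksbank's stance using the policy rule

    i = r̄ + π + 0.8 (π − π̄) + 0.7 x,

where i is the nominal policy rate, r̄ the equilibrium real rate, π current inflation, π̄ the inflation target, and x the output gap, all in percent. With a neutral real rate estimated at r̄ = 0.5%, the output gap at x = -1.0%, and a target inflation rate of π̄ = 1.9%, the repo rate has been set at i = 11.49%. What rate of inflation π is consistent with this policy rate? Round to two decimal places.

Collecting π: i = r̄ + (1 + 0.8) π − 0.8 π̄ + 0.7 x
1.8 π = 11.49 − 0.5 + 0.8 × 1.9 − 0.7 × (-1.0) = 13.21
π = 13.21 / 1.8 = 7.34

7.34%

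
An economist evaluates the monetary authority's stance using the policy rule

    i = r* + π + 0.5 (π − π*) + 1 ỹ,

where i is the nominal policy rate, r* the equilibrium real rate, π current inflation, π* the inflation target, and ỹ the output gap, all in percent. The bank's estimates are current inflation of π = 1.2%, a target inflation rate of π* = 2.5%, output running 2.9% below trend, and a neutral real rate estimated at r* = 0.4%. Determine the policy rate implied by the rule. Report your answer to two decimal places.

-1.95%

Output 2.9% below potential → ỹ = -2.9.
i = 0.4 + 1.2 + 0.5 × (1.2 − 2.5) + 1 × (-2.9)
   = 0.4 + 1.2 − 0.65 − 2.9 = -1.95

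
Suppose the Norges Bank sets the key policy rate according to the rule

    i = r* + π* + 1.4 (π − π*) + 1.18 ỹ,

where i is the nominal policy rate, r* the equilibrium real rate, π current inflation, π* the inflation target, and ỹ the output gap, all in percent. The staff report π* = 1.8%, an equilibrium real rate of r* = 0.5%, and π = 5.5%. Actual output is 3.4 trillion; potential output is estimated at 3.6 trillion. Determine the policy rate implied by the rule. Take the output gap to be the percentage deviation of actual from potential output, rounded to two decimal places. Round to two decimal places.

0.92%

Output gap = 100 × (3.4 − 3.6) / 3.6 = -5.56%.
i = 0.50 + 1.80 + 1.4 × (5.50 − 1.80) + 1.18 × (-5.56)
   = 0.50 + 1.8 + 5.18 − 6.5608 = 0.92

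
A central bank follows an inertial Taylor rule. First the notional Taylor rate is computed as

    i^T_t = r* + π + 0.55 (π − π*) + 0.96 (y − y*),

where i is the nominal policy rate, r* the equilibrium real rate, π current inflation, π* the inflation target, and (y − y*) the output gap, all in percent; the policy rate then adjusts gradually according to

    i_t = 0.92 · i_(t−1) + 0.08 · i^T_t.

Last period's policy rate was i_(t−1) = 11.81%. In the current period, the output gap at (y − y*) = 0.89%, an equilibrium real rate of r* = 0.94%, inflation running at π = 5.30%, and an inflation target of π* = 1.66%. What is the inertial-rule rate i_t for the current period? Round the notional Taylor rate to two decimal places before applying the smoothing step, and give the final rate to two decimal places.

i^T_t = 0.94 + 5.30 + 0.55 × (5.30 − 1.66) + 0.96 × 0.89
   = 0.94 + 5.3 + 2.002 + 0.8544 = 9.10
i_t = 0.92 × 11.81 + 0.08 × 9.10 = 10.8652 + 0.728 = 11.59

11.59%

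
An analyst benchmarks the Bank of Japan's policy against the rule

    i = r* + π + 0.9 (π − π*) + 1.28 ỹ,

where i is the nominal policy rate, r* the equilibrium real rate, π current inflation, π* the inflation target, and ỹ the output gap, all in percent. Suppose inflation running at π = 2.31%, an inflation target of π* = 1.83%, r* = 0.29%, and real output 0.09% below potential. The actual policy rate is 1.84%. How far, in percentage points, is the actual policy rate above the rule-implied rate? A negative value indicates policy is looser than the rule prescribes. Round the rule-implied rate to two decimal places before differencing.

Output 0.09% below potential → ỹ = -0.09.
i = 0.29 + 2.31 + 0.9 × (2.31 − 1.83) + 1.28 × (-0.09)
   = 0.29 + 2.31 + 0.432 − 0.1152 = 2.92
Deviation = 1.84 − 2.92 = -1.08 pp.

-1.08 pp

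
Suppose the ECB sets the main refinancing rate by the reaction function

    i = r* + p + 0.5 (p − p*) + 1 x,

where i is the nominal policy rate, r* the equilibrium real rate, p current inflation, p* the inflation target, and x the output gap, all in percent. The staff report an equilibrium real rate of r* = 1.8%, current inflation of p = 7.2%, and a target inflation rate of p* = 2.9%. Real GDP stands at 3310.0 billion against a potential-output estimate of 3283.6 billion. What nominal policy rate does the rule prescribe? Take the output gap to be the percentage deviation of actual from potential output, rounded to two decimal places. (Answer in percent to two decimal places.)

11.95%

Output gap = 100 × (3310.0 − 3283.6) / 3283.6 = 0.80%.
i = 1.80 + 7.20 + 0.5 × (7.20 − 2.90) + 1 × 0.80
   = 1.80 + 7.2 + 2.15 + 0.8 = 11.95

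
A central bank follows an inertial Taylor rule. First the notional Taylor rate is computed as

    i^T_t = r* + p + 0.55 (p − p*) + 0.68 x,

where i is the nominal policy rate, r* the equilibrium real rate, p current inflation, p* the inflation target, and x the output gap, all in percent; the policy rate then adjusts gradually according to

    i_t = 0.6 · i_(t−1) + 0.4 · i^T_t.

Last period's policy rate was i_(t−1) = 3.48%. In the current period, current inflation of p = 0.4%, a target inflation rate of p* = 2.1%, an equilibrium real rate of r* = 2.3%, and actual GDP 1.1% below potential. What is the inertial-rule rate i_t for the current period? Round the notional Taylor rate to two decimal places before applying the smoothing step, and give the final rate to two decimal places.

Output 1.1% below potential → x = -1.1.
i^T_t = 2.3 + 0.4 + 0.55 × (0.4 − 2.1) + 0.68 × (-1.1)
   = 2.3 + 0.4 − 0.935 − 0.748 = 1.02
i_t = 0.6 × 3.48 + 0.4 × 1.02 = 2.088 + 0.408 = 2.50

2.50%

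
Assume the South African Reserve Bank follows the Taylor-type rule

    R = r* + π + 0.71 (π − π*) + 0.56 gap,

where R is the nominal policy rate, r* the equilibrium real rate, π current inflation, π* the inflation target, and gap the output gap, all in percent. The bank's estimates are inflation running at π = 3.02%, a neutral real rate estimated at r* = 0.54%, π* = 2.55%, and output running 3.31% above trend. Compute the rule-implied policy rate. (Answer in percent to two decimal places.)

Output 3.31% above potential → gap = 3.31.
R = 0.54 + 3.02 + 0.71 × (3.02 − 2.55) + 0.56 × 3.31
   = 0.54 + 3.02 + 0.3337 + 1.8536 = 5.75

5.75%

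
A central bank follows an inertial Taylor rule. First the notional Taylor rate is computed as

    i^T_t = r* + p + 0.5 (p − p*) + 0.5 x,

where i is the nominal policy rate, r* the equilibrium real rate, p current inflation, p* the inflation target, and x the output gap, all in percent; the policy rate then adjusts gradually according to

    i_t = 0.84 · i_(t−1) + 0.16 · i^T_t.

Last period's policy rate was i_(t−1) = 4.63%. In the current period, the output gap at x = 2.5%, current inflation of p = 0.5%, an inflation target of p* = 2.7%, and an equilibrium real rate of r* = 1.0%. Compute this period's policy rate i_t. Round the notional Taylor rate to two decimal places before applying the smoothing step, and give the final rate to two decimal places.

i^T_t = 1.0 + 0.5 + 0.5 × (0.5 − 2.7) + 0.5 × 2.5
   = 1.0 + 0.5 − 1.1 + 1.25 = 1.65
i_t = 0.84 × 4.63 + 0.16 × 1.65 = 3.8892 + 0.264 = 4.15

4.15%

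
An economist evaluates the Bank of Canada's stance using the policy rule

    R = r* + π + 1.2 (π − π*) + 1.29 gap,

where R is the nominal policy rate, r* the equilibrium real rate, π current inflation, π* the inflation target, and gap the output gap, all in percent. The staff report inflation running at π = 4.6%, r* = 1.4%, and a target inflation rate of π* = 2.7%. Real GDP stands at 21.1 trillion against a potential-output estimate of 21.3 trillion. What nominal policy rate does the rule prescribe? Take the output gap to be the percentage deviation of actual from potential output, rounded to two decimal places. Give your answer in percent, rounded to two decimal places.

Output gap = 100 × (21.1 − 21.3) / 21.3 = -0.94%.
R = 1.40 + 4.60 + 1.2 × (4.60 − 2.70) + 1.29 × (-0.94)
   = 1.40 + 4.6 + 2.28 − 1.2126 = 7.07

7.07%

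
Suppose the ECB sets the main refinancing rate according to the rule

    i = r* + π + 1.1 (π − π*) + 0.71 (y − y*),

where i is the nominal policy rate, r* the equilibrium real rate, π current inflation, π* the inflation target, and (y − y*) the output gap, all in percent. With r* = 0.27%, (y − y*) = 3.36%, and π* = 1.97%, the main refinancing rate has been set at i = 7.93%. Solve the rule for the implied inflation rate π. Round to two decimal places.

Collecting π: i = r* + (1 + 1.1) π − 1.1 π* + 0.71 (y − y*)
2.1 π = 7.93 − 0.27 + 1.1 × 1.97 − 0.71 × 3.36 = 7.4414
π = 7.4414 / 2.1 = 3.54

3.54%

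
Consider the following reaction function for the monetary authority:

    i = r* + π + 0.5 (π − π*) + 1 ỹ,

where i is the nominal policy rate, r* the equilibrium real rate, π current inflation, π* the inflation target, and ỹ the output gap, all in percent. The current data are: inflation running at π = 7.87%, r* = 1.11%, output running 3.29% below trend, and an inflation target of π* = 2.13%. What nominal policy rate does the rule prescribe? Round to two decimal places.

8.56%

Output 3.29% below potential → ỹ = -3.29.
i = 1.11 + 7.87 + 0.5 × (7.87 − 2.13) + 1 × (-3.29)
   = 1.11 + 7.87 + 2.87 − 3.29 = 8.56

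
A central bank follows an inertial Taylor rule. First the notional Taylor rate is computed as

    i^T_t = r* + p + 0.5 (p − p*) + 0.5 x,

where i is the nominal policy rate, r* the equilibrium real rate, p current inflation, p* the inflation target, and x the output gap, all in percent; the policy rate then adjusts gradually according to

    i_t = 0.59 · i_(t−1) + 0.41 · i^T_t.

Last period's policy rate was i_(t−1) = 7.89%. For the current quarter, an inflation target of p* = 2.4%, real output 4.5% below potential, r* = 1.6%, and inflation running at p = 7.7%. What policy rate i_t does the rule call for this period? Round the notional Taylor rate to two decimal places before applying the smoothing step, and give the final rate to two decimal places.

Output 4.5% below potential → x = -4.5.
i^T_t = 1.6 + 7.7 + 0.5 × (7.7 − 2.4) + 0.5 × (-4.5)
   = 1.6 + 7.7 + 2.65 − 2.25 = 9.70
i_t = 0.59 × 7.89 + 0.41 × 9.70 = 4.6551 + 3.977 = 8.63

8.63%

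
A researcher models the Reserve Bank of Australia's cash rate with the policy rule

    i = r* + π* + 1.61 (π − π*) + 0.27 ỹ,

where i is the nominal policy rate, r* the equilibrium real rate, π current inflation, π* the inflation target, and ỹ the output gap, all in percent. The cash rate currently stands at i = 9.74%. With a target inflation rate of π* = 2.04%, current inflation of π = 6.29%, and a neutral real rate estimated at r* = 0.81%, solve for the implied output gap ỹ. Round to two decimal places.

0.27 ỹ = 9.74 − 0.81 − 2.04 − 1.61 × (6.29 − 2.04) = 0.0475
ỹ = 0.0475 / 0.27 = 0.18

0.18%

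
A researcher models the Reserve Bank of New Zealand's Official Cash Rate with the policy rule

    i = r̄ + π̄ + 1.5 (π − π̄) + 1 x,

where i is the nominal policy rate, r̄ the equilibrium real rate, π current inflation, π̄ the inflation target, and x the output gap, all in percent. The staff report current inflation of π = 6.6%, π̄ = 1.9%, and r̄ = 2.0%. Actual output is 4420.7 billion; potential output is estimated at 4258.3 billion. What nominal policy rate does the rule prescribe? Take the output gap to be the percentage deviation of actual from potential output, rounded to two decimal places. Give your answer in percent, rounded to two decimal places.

14.76%

Output gap = 100 × (4420.7 − 4258.3) / 4258.3 = 3.81%.
i = 2.00 + 1.90 + 1.5 × (6.60 − 1.90) + 1 × 3.81
   = 2.00 + 1.9 + 7.05 + 3.81 = 14.76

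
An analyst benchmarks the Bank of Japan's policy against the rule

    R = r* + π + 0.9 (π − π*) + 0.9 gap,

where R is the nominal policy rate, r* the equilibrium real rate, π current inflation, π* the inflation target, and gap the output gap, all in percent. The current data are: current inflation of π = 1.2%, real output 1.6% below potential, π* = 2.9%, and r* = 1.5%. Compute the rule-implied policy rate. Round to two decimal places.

-0.27%

Output 1.6% below potential → gap = -1.6.
R = 1.5 + 1.2 + 0.9 × (1.2 − 2.9) + 0.9 × (-1.6)
   = 1.5 + 1.2 − 1.53 − 1.44 = -0.27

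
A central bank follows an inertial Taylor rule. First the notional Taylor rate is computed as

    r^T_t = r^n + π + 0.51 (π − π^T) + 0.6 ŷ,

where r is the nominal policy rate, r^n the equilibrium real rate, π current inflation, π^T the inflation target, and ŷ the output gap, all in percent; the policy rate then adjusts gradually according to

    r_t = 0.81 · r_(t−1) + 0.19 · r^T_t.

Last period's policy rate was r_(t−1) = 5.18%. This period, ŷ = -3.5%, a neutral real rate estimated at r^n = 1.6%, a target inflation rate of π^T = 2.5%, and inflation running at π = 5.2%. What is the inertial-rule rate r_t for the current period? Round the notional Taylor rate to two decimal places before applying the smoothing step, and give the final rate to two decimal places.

r^T_t = 1.6 + 5.2 + 0.51 × (5.2 − 2.5) + 0.6 × (-3.5)
   = 1.6 + 5.2 + 1.377 − 2.1 = 6.08
r_t = 0.81 × 5.18 + 0.19 × 6.08 = 4.1958 + 1.1552 = 5.35

5.35%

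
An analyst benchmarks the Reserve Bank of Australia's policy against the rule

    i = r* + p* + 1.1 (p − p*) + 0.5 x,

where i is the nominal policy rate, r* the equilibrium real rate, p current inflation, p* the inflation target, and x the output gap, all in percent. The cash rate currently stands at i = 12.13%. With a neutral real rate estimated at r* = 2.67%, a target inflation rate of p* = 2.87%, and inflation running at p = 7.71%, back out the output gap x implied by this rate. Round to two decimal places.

2.53%

0.5 x = 12.13 − 2.67 − 2.87 − 1.1 × (7.71 − 2.87) = 1.266
x = 1.266 / 0.5 = 2.53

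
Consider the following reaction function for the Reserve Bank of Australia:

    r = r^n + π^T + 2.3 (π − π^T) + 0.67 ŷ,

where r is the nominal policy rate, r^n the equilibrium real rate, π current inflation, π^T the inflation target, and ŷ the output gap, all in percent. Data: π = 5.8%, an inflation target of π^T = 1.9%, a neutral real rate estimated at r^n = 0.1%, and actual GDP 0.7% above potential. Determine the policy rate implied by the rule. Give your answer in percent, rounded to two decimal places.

11.44%

Output 0.7% above potential → ŷ = 0.7.
r = 0.1 + 1.9 + 2.3 × (5.8 − 1.9) + 0.67 × 0.7
   = 0.1 + 1.9 + 8.97 + 0.469 = 11.44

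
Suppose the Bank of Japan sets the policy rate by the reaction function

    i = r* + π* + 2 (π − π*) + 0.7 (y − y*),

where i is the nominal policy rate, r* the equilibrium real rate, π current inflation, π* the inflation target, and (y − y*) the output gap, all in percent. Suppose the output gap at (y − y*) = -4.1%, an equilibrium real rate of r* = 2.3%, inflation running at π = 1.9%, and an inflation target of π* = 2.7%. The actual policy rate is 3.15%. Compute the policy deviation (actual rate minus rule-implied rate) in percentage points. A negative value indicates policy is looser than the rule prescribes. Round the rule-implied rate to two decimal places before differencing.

i = 2.3 + 2.7 + 2 × (1.9 − 2.7) + 0.7 × (-4.1)
   = 2.3 + 2.7 − 1.6 − 2.87 = 0.53
Deviation = 3.15 − 0.53 = 2.62 pp.

2.62 pp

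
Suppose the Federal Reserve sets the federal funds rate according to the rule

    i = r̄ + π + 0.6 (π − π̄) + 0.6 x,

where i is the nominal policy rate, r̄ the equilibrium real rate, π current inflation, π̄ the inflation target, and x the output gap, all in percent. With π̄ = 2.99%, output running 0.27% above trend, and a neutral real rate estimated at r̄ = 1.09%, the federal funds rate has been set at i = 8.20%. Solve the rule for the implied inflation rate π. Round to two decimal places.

5.46%

Output 0.27% above potential → x = 0.27.
Collecting π: i = r̄ + (1 + 0.6) π − 0.6 π̄ + 0.6 x
1.6 π = 8.20 − 1.09 + 0.6 × 2.99 − 0.6 × 0.27 = 8.742
π = 8.742 / 1.6 = 5.46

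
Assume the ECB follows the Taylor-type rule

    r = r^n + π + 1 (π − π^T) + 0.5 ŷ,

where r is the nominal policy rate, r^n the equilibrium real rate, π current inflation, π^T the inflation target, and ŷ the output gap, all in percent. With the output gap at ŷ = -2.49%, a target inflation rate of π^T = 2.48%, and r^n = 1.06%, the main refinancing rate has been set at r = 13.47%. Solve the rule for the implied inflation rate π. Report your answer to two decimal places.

Collecting π: r = r^n + (1 + 1) π − 1 π^T + 0.5 ŷ
2 π = 13.47 − 1.06 + 1 × 2.48 − 0.5 × (-2.49) = 16.135
π = 16.135 / 2 = 8.07

8.07%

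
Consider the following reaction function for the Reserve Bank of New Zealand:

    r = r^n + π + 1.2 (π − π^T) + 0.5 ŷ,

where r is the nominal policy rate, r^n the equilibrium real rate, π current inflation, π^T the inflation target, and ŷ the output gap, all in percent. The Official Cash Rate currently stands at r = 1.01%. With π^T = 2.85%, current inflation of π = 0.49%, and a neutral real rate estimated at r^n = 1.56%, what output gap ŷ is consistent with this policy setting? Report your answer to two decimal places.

3.58%

0.5 ŷ = 1.01 − 1.56 − 0.49 − 1.2 × (0.49 − 2.85) = 1.792
ŷ = 1.792 / 0.5 = 3.58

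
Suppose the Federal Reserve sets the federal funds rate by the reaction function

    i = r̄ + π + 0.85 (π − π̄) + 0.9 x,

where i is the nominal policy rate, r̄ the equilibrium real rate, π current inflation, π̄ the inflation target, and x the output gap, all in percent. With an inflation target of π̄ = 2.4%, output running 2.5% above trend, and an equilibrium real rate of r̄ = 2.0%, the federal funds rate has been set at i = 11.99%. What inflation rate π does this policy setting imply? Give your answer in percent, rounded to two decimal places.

5.29%

Output 2.5% above potential → x = 2.5.
Collecting π: i = r̄ + (1 + 0.85) π − 0.85 π̄ + 0.9 x
1.85 π = 11.99 − 2.0 + 0.85 × 2.4 − 0.9 × 2.5 = 9.78
π = 9.78 / 1.85 = 5.29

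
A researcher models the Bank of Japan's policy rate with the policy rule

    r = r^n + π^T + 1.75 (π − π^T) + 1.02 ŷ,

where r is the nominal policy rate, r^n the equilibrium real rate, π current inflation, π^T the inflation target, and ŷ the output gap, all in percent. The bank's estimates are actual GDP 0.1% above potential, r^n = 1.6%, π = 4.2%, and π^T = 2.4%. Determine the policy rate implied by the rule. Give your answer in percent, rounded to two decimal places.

Output 0.1% above potential → ŷ = 0.1.
r = 1.6 + 2.4 + 1.75 × (4.2 − 2.4) + 1.02 × 0.1
   = 1.6 + 2.4 + 3.15 + 0.102 = 7.25

7.25%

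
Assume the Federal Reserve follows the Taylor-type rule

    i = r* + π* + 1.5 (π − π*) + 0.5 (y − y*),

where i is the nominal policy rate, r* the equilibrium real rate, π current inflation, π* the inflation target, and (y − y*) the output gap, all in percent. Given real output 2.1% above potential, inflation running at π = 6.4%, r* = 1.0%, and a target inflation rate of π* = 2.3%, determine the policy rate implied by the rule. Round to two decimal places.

Output 2.1% above potential → (y − y*) = 2.1.
i = 1.0 + 2.3 + 1.5 × (6.4 − 2.3) + 0.5 × 2.1
   = 1.0 + 2.3 + 6.15 + 1.05 = 10.50

10.50%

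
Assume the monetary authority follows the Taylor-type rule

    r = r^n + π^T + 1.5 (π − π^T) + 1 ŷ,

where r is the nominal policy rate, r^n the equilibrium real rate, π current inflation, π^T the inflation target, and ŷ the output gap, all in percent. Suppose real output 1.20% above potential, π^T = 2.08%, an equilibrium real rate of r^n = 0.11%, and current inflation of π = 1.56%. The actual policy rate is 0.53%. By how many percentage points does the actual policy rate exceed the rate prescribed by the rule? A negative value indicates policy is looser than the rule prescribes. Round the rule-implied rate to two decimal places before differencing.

-2.08 pp

Output 1.20% above potential → ŷ = 1.20.
r = 0.11 + 2.08 + 1.5 × (1.56 − 2.08) + 1 × 1.20
   = 0.11 + 2.08 − 0.78 + 1.2 = 2.61
Deviation = 0.53 − 2.61 = -2.08 pp.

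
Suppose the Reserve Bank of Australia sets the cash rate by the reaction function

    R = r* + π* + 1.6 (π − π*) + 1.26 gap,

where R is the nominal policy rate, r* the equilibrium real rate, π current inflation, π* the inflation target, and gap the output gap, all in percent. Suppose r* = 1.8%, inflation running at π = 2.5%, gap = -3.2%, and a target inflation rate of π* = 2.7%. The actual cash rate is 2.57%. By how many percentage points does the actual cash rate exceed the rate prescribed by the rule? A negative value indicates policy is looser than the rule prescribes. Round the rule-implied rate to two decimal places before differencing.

2.42 pp

R = 1.8 + 2.7 + 1.6 × (2.5 − 2.7) + 1.26 × (-3.2)
   = 1.8 + 2.7 − 0.32 − 4.032 = 0.15
Deviation = 2.57 − 0.15 = 2.42 pp.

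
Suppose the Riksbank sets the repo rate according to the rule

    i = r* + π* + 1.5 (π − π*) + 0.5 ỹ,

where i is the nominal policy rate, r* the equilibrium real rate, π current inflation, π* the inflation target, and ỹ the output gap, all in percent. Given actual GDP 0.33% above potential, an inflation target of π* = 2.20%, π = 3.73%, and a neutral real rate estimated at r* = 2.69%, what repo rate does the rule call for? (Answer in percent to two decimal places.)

7.35%

Output 0.33% above potential → ỹ = 0.33.
i = 2.69 + 2.20 + 1.5 × (3.73 − 2.20) + 0.5 × 0.33
   = 2.69 + 2.2 + 2.295 + 0.165 = 7.35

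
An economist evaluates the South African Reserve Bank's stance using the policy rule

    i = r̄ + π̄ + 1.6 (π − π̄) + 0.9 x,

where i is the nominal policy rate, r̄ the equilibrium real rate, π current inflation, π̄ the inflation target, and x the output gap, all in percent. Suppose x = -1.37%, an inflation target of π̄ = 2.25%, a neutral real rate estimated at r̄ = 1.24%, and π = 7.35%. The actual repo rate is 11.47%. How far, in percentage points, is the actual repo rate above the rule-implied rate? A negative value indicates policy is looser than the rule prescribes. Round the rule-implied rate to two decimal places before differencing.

1.05 pp

i = 1.24 + 2.25 + 1.6 × (7.35 − 2.25) + 0.9 × (-1.37)
   = 1.24 + 2.25 + 8.16 − 1.233 = 10.42
Deviation = 11.47 − 10.42 = 1.05 pp.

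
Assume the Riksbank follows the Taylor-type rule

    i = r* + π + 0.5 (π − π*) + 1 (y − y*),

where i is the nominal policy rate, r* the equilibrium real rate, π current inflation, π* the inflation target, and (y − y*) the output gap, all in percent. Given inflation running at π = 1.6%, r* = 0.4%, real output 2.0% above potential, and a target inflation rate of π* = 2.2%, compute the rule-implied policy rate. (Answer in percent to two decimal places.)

3.70%

Output 2.0% above potential → (y − y*) = 2.0.
i = 0.4 + 1.6 + 0.5 × (1.6 − 2.2) + 1 × 2.0
   = 0.4 + 1.6 − 0.3 + 2 = 3.70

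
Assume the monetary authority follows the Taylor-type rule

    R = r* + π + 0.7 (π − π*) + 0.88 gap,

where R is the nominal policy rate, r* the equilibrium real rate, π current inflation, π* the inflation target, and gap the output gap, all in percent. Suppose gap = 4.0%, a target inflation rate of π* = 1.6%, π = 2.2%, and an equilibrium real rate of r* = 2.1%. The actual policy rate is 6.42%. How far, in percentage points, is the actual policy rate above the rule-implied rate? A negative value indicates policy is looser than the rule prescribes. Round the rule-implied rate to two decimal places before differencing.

R = 2.1 + 2.2 + 0.7 × (2.2 − 1.6) + 0.88 × 4.0
   = 2.1 + 2.2 + 0.42 + 3.52 = 8.24
Deviation = 6.42 − 8.24 = -1.82 pp.

-1.82 pp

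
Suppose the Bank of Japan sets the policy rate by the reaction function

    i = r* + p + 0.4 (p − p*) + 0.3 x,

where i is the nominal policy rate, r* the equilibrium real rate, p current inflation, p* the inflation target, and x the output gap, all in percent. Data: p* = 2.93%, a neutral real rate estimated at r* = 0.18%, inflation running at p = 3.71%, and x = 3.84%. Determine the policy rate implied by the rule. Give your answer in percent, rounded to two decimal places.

i = 0.18 + 3.71 + 0.4 × (3.71 − 2.93) + 0.3 × 3.84
   = 0.18 + 3.71 + 0.312 + 1.152 = 5.35

5.35%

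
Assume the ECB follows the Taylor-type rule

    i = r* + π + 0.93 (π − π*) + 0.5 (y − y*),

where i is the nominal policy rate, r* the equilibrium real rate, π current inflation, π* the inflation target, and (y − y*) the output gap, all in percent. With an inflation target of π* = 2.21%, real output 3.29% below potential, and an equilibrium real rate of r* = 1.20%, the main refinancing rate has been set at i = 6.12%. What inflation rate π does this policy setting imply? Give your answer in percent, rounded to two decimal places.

Output 3.29% below potential → (y − y*) = -3.29.
Collecting π: i = r* + (1 + 0.93) π − 0.93 π* + 0.5 (y − y*)
1.93 π = 6.12 − 1.20 + 0.93 × 2.21 − 0.5 × (-3.29) = 8.6203
π = 8.6203 / 1.93 = 4.47

4.47%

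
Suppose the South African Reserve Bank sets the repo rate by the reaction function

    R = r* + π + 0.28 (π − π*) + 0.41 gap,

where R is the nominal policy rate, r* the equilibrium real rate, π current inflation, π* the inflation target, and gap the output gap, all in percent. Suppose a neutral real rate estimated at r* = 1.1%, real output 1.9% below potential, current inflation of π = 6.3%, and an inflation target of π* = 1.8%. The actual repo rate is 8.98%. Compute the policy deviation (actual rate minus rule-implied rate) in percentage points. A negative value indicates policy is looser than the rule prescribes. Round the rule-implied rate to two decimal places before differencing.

1.10 pp

Output 1.9% below potential → gap = -1.9.
R = 1.1 + 6.3 + 0.28 × (6.3 − 1.8) + 0.41 × (-1.9)
   = 1.1 + 6.3 + 1.26 − 0.779 = 7.88
Deviation = 8.98 − 7.88 = 1.10 pp.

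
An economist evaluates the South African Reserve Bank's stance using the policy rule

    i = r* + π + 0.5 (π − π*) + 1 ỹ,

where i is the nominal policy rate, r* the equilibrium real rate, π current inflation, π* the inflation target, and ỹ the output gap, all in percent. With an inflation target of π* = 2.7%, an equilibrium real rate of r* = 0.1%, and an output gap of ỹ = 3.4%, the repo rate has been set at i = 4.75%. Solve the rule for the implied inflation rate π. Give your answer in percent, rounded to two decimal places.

Collecting π: i = r* + (1 + 0.5) π − 0.5 π* + 1 ỹ
1.5 π = 4.75 − 0.1 + 0.5 × 2.7 − 1 × 3.4 = 2.6
π = 2.6 / 1.5 = 1.73

1.73%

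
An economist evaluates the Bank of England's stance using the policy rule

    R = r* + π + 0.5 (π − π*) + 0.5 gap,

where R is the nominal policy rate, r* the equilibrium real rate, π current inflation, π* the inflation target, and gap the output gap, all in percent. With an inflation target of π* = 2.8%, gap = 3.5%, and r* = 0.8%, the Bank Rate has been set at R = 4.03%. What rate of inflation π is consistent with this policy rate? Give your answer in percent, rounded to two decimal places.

1.92%

Collecting π: R = r* + (1 + 0.5) π − 0.5 π* + 0.5 gap
1.5 π = 4.03 − 0.8 + 0.5 × 2.8 − 0.5 × 3.5 = 2.88
π = 2.88 / 1.5 = 1.92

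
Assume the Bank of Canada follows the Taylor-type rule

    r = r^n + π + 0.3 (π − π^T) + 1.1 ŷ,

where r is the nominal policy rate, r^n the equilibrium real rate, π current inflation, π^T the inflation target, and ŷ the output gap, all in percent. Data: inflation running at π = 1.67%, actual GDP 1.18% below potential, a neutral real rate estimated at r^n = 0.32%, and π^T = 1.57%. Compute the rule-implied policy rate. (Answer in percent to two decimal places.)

Output 1.18% below potential → ŷ = -1.18.
r = 0.32 + 1.67 + 0.3 × (1.67 − 1.57) + 1.1 × (-1.18)
   = 0.32 + 1.67 + 0.03 − 1.298 = 0.72

0.72%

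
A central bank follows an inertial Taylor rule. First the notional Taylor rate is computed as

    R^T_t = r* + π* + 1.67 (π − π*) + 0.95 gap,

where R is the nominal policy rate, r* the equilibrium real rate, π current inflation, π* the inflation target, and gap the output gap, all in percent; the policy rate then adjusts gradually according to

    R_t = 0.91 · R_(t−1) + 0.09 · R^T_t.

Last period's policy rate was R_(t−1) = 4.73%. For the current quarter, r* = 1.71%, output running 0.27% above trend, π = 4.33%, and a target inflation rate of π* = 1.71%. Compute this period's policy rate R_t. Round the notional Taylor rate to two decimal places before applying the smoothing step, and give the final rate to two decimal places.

5.03%

Output 0.27% above potential → gap = 0.27.
R^T_t = 1.71 + 1.71 + 1.67 × (4.33 − 1.71) + 0.95 × 0.27
   = 1.71 + 1.71 + 4.3754 + 0.2565 = 8.05
R_t = 0.91 × 4.73 + 0.09 × 8.05 = 4.3043 + 0.7245 = 5.03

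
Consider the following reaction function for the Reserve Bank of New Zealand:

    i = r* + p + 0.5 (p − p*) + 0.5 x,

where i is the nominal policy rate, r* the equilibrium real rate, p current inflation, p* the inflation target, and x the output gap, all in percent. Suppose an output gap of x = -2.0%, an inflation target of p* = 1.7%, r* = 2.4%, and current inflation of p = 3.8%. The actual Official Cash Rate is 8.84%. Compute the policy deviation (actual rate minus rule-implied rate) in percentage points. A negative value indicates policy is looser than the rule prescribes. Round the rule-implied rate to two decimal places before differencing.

2.59 pp

i = 2.4 + 3.8 + 0.5 × (3.8 − 1.7) + 0.5 × (-2.0)
   = 2.4 + 3.8 + 1.05 − 1 = 6.25
Deviation = 8.84 − 6.25 = 2.59 pp.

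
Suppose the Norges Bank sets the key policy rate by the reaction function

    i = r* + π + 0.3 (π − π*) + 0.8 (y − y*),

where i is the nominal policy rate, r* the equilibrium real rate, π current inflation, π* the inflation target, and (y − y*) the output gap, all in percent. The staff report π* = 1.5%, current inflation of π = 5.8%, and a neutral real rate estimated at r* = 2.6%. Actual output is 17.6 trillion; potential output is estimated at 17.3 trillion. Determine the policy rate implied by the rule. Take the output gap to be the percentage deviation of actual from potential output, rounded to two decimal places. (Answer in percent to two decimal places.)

11.07%

Output gap = 100 × (17.6 − 17.3) / 17.3 = 1.73%.
i = 2.60 + 5.80 + 0.3 × (5.80 − 1.50) + 0.8 × 1.73
   = 2.60 + 5.8 + 1.29 + 1.384 = 11.07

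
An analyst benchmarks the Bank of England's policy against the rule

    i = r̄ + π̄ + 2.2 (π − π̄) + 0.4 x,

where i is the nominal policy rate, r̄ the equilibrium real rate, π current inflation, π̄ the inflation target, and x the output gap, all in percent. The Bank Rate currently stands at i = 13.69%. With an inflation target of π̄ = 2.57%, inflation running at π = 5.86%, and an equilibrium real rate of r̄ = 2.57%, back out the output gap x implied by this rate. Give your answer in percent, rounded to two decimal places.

0.4 x = 13.69 − 2.57 − 2.57 − 2.2 × (5.86 − 2.57) = 1.312
x = 1.312 / 0.4 = 3.28

3.28%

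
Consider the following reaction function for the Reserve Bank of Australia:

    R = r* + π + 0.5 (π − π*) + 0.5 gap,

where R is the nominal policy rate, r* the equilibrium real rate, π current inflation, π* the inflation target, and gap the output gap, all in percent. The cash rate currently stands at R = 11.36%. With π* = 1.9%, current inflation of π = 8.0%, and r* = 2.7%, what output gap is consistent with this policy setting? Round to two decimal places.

-4.78%

0.5 gap = 11.36 − 2.7 − 8.0 − 0.5 × (8.0 − 1.9) = -2.39
gap = -2.39 / 0.5 = -4.78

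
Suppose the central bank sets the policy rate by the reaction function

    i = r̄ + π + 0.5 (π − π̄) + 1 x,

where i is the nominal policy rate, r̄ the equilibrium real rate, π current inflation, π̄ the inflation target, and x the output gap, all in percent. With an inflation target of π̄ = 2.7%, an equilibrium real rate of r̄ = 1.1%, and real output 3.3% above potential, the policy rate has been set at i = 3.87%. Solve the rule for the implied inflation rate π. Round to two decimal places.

0.55%

Output 3.3% above potential → x = 3.3.
Collecting π: i = r̄ + (1 + 0.5) π − 0.5 π̄ + 1 x
1.5 π = 3.87 − 1.1 + 0.5 × 2.7 − 1 × 3.3 = 0.82
π = 0.82 / 1.5 = 0.55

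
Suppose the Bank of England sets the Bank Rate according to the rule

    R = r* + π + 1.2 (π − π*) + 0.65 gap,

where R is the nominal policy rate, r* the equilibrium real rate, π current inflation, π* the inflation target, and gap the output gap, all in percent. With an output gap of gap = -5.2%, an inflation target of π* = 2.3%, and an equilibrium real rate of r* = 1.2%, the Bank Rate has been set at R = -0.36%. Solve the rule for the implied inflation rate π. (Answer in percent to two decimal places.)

Collecting π: R = r* + (1 + 1.2) π − 1.2 π* + 0.65 gap
2.2 π = -0.36 − 1.2 + 1.2 × 2.3 − 0.65 × (-5.2) = 4.58
π = 4.58 / 2.2 = 2.08

2.08%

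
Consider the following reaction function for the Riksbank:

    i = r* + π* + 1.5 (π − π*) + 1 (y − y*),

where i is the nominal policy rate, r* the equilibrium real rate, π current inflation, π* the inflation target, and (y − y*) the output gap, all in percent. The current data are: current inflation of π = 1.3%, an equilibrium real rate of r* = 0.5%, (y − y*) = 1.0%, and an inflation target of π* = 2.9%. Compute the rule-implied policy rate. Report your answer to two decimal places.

i = 0.5 + 2.9 + 1.5 × (1.3 − 2.9) + 1 × 1.0
   = 0.5 + 2.9 − 2.4 + 1 = 2.00

2.00%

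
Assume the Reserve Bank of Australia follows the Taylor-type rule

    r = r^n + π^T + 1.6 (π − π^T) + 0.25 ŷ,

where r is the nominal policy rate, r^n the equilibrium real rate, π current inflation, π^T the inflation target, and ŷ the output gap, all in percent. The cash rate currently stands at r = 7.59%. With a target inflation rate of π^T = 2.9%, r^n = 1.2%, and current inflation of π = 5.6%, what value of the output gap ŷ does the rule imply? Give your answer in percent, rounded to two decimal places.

-3.32%

0.25 ŷ = 7.59 − 1.2 − 2.9 − 1.6 × (5.6 − 2.9) = -0.83
ŷ = -0.83 / 0.25 = -3.32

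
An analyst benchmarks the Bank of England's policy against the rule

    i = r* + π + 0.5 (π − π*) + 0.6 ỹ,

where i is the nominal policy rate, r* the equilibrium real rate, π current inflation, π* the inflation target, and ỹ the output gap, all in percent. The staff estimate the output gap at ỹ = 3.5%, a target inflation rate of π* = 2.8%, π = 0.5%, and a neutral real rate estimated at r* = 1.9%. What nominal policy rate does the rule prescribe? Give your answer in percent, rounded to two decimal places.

3.35%

i = 1.9 + 0.5 + 0.5 × (0.5 − 2.8) + 0.6 × 3.5
   = 1.9 + 0.5 − 1.15 + 2.1 = 3.35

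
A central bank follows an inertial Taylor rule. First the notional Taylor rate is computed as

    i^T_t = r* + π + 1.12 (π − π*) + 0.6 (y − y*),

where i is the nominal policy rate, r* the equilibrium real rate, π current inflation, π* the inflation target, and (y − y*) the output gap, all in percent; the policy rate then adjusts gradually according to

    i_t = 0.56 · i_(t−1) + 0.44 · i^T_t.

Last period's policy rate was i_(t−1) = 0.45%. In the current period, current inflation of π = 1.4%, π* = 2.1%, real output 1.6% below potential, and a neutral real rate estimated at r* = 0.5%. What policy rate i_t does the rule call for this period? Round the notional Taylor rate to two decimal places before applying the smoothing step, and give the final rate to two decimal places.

Output 1.6% below potential → (y − y*) = -1.6.
i^T_t = 0.5 + 1.4 + 1.12 × (1.4 − 2.1) + 0.6 × (-1.6)
   = 0.5 + 1.4 − 0.784 − 0.96 = 0.16
i_t = 0.56 × 0.45 + 0.44 × 0.16 = 0.252 + 0.0704 = 0.32

0.32%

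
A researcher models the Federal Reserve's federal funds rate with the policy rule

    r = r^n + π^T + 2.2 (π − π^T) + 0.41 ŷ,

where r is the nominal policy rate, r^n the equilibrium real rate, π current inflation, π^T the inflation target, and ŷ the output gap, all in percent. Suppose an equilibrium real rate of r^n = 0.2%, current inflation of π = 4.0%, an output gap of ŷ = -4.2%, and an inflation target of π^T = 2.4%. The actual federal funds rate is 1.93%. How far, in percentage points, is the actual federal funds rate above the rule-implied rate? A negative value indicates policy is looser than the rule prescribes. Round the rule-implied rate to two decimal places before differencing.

r = 0.2 + 2.4 + 2.2 × (4.0 − 2.4) + 0.41 × (-4.2)
   = 0.2 + 2.4 + 3.52 − 1.722 = 4.40
Deviation = 1.93 − 4.40 = -2.47 pp.

-2.47 pp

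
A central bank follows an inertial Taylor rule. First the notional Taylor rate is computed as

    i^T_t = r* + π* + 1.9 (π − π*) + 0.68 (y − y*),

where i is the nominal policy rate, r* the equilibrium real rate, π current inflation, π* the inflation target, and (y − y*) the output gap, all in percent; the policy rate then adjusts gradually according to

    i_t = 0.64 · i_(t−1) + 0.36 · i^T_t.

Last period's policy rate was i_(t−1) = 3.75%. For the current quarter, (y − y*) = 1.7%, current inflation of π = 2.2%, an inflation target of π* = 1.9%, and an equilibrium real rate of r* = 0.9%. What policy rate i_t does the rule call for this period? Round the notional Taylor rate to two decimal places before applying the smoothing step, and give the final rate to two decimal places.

4.03%

i^T_t = 0.9 + 1.9 + 1.9 × (2.2 − 1.9) + 0.68 × 1.7
   = 0.9 + 1.9 + 0.57 + 1.156 = 4.53
i_t = 0.64 × 3.75 + 0.36 × 4.53 = 2.4 + 1.6308 = 4.03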